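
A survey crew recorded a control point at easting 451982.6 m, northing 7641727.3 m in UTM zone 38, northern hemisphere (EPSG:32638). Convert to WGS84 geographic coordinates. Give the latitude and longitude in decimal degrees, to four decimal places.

lat 68.8825°, lon 43.8057°

Zone 38N: λ₀ = 45°, k₀ = 0.9996, false easting 500000 m.
Meridian distance M = (N − FN)/k₀ = 7644785.2 m.
Inverse transverse Mercator on WGS84 gives φ = 68.88249988°, λ = 43.80569973°.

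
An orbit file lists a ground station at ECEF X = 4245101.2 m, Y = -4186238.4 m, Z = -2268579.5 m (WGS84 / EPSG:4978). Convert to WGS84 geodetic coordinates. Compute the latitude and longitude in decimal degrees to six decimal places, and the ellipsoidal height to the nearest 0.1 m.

λ = atan2(Y, X) = -44.60000007°; p = √(X²+Y²) = 5962002.7 m.
Bowring's method on WGS84 (a = 6378137 m, b = 6356752.314 m) gives φ = -20.96029993°, h = 3602.096 m.

lat -20.960300°, lon -44.600000°, h 3602.1 m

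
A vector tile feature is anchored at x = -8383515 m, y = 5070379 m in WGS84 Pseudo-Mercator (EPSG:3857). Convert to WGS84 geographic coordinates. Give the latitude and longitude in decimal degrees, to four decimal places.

lat 41.3923°, lon -75.3104°

R = 6378137 m. λ = x/R = -75.31039659°.
φ = 2·arctan(exp(y/R)) − 90° = 2·arctan(2.21436) − 90° = 41.39229887°.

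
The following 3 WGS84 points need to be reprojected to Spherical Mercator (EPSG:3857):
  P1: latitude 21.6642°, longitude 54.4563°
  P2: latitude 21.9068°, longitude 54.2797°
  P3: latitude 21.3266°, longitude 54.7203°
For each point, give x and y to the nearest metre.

Web Mercator: x = R·λ, y = R·ln tan(π/4+φ/2), R = 6378137 m.
P1 (21.6642°, 54.4563°) → (6062047.586, 2471255.864) m.
P2 (21.9068°, 54.2797°) → (6042388.564, 2500339.133) m.
P3 (21.3266°, 54.7203°) → (6091435.932, 2430865.029) m.

P1: x 6062048 m, y 2471256 m; P2: x 6042389 m, y 2500339 m; P3: x 6091436 m, y 2430865 m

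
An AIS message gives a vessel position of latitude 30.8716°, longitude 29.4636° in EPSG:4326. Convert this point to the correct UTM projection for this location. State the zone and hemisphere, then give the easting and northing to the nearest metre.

Zone 35N: E 735539 m, N 3417971 m

Longitude 29.4636° lies in the 6° band [24°, 30°), giving zone 35; latitude is north of the equator, so 35N.
Zone 35 central meridian λ₀ = 6×35 − 183 = 27°; Δλ = +2.4636°.
Transverse Mercator on WGS84 with k₀ = 0.9996 gives E = 735539.342 m, N = 3417971.474 m.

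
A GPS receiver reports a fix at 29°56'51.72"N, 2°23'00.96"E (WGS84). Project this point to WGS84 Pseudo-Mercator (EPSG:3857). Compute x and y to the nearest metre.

x 265341 m, y 3496829 m

Web Mercator is spherical with R = a = 6378137 m.
x = R·λ = 6378137 × 0.041601668 = 265341.138 m.
y = R·ln tan(π/4 + φ/2) = 6378137 × 0.548252403 = 3496828.936 m.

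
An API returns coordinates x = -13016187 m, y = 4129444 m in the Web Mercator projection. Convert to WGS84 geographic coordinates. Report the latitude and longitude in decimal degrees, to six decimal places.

lat 34.746200°, lon -116.926397°

R = 6378137 m. λ = x/R = -116.92639723°.
φ = 2·arctan(exp(y/R)) − 90° = 2·arctan(1.91064) − 90° = 34.74619997°.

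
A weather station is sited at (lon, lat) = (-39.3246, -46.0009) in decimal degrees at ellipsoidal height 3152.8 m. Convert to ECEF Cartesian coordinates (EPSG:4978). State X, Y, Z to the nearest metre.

X 3434982 m, Y -2813964 m, Z -4567585 m

WGS84: a = 6378137 m, e² = 0.006694380; N(φ) = a/√(1−e²sin²φ) = 6389213.070 m.
X = (N+h)·cosφ·cosλ = 3434981.788 m; Y = (N+h)·cosφ·sinλ = -2813963.712 m; Z = (N(1−e²)+h)·sinφ = -4567585.000 m.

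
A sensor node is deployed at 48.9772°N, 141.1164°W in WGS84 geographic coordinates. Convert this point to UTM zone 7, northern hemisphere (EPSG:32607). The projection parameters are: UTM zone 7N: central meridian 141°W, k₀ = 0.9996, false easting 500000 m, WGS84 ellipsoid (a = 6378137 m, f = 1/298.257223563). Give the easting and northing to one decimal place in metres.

Zone 7 central meridian λ₀ = 6×7 − 183 = -141°; Δλ = -0.1164°.
Transverse Mercator on WGS84 with k₀ = 0.9996 gives E = 491482.326 m, N = 5424927.746 m.

E 491482.3 m, N 5424927.7 m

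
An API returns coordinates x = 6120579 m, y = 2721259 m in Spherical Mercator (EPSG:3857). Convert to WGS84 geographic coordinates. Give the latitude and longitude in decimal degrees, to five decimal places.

lat 23.73590°, lon 54.98210°

R = 6378137 m. λ = x/R = 54.98209663°.
φ = 2·arctan(exp(y/R)) − 90° = 2·arctan(1.53212) − 90° = 23.73589804°.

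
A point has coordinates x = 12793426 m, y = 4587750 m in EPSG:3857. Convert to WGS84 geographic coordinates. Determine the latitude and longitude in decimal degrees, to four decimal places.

R = 6378137 m. λ = x/R = 114.92530112°.
φ = 2·arctan(exp(y/R)) − 90° = 2·arctan(2.05298) − 90° = 38.05890175°.

lat 38.0589°, lon 114.9253°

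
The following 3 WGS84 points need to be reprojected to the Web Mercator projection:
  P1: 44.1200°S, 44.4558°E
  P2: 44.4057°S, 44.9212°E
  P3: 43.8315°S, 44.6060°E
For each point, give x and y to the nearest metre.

P1: x 4948797 m, y -5484031 m; P2: x 5000605 m, y -5528441 m; P3: x 4965517 m, y -5439403 m

Web Mercator: x = R·λ, y = R·ln tan(π/4+φ/2), R = 6378137 m.
P1 (-44.1200°, 44.4558°) → (4948797.019, -5484031.278) m.
P2 (-44.4057°, 44.9212°) → (5000605.110, -5528441.356) m.
P3 (-43.8315°, 44.6060°) → (4965517.206, -5439403.340) m.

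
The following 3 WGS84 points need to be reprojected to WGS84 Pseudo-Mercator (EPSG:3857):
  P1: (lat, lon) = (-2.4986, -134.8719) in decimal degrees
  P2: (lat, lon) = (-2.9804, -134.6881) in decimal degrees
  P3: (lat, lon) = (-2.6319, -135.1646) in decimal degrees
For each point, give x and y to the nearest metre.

P1: x -15013871 m, y -278231 m; P2: x -14993411 m, y -331926 m; P3: x -15046454 m, y -293085 m

Web Mercator: x = R·λ, y = R·ln tan(π/4+φ/2), R = 6378137 m.
P1 (-2.4986°, -134.8719°) → (-15013871.230, -278231.080) m.
P2 (-2.9804°, -134.6881°) → (-14993410.708, -331926.335) m.
P3 (-2.6319°, -135.1646°) → (-15046454.445, -293084.857) m.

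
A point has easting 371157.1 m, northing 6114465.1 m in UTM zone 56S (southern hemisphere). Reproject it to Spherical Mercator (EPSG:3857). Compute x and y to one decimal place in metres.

Unproject from UTM 56S (λ₀ = 153°) → φ = -35.10439984°, λ = 151.58629963°.
Web Mercator (R = 6378137 m): x = 16874509.686 m, y = -4178077.732 m.

x 16874509.7 m, y -4178077.7 m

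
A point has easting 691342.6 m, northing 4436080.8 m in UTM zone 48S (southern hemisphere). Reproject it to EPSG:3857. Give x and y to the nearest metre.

x 11986994 m, y -6480376 m

Unproject from UTM 48S (λ₀ = 105°) → φ = -50.19650024°, λ = 107.68099980°.
Web Mercator (R = 6378137 m): x = 11986994.066 m, y = -6480376.023 m.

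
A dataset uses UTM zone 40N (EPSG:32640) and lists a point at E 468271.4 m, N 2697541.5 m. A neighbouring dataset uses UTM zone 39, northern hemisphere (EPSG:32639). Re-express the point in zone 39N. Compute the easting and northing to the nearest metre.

E 1077309 m, N 2709364 m

UTM 40N → geographic: φ = 24.39090006°, λ = 56.68710030°.
UTM 39N (λ₀ = 51°) forward: E = 1077309.220 m, N = 2709363.842 m.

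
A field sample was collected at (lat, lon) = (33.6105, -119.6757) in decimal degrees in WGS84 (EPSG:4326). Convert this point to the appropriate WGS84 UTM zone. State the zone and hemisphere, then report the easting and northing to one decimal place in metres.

Longitude -119.6757° lies in the 6° band [-120°, -114°), giving zone 11; latitude is north of the equator, so 11N.
Zone 11 central meridian λ₀ = 6×11 − 183 = -117°; Δλ = -2.6757°.
Transverse Mercator on WGS84 with k₀ = 0.9996 gives E = 251747.629 m, N = 3722180.473 m.

Zone 11N: E 251747.6 m, N 3722180.5 m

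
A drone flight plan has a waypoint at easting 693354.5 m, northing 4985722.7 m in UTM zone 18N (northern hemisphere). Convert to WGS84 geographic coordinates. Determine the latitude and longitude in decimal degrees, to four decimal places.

Zone 18N: λ₀ = -75°, k₀ = 0.9996, false easting 500000 m.
Meridian distance M = (N − FN)/k₀ = 4987717.8 m.
Inverse transverse Mercator on WGS84 gives φ = 44.99860013°, λ = -72.54679973°.

lat 44.9986°, lon -72.5468°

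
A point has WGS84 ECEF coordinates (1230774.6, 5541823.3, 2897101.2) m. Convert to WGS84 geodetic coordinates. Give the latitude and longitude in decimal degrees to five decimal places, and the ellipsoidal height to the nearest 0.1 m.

lat 27.19300°, lon 77.47850°, h -333.6 m

λ = atan2(Y, X) = 77.47849981°; p = √(X²+Y²) = 5676848.7 m.
Bowring's method on WGS84 (a = 6378137 m, b = 6356752.314 m) gives φ = 27.19299968°, h = -333.628 m.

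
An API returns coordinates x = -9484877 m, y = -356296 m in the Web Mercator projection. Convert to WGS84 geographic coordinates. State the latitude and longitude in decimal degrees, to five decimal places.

lat -3.19900°, lon -85.20410°

R = 6378137 m. λ = x/R = -85.20409977°.
φ = 2·arctan(exp(y/R)) − 90° = 2·arctan(0.94567) − 90° = -3.19899807°.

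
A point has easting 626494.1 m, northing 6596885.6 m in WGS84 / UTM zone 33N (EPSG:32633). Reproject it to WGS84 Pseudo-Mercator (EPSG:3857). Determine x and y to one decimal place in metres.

x 1918468.9 m, y 8287342.0 m

Unproject from UTM 33N (λ₀ = 15°) → φ = 59.49130024°, λ = 17.23389930°.
Web Mercator (R = 6378137 m): x = 1918468.894 m, y = 8287342.034 m.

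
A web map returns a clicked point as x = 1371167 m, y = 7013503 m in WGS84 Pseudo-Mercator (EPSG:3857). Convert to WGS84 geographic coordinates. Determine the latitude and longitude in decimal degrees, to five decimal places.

R = 6378137 m. λ = x/R = 12.31740273°.
φ = 2·arctan(exp(y/R)) − 90° = 2·arctan(3.00301) − 90° = 53.16460166°.

lat 53.16460°, lon 12.31740°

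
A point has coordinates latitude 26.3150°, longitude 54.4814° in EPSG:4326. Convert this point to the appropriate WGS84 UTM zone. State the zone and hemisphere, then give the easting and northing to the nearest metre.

Zone 40N: E 248571 m, N 2913020 m

Longitude 54.4814° lies in the 6° band [54°, 60°), giving zone 40; latitude is north of the equator, so 40N.
Zone 40 central meridian λ₀ = 6×40 − 183 = 57°; Δλ = -2.5186°.
Transverse Mercator on WGS84 with k₀ = 0.9996 gives E = 248570.908 m, N = 2913019.672 m.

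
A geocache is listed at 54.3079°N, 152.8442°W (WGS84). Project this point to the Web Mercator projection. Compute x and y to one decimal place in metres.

x -17014538.5 m, y 7228685.9 m

Web Mercator is spherical with R = a = 6378137 m.
x = R·λ = 6378137 × -2.667634533 = -17014538.515 m.
y = R·ln tan(π/4 + φ/2) = 6378137 × 1.133353811 = 7228685.875 m.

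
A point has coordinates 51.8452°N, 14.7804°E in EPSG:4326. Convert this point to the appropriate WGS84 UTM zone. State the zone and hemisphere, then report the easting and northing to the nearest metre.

Longitude 14.7804° lies in the 6° band [12°, 18°), giving zone 33; latitude is north of the equator, so 33N.
Zone 33 central meridian λ₀ = 6×33 − 183 = 15°; Δλ = -0.2196°.
Transverse Mercator on WGS84 with k₀ = 0.9996 gives E = 484872.404 m, N = 5743843.940 m.

Zone 33N: E 484872 m, N 5743844 m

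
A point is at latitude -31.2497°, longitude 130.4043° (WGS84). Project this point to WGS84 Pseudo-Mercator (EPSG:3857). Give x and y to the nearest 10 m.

x 14516540 m, y -3665220 m

Web Mercator is spherical with R = a = 6378137 m.
x = R·λ = 6378137 × 2.275984394 = 14516540.273 m.
y = R·ln tan(π/4 + φ/2) = 6378137 × -0.574653708 = -3665220.077 m.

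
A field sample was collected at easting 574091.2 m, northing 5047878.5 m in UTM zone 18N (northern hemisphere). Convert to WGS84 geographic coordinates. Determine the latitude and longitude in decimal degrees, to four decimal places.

Zone 18N: λ₀ = -75°, k₀ = 0.9996, false easting 500000 m.
Meridian distance M = (N − FN)/k₀ = 5049898.5 m.
Inverse transverse Mercator on WGS84 gives φ = 45.58050021°, λ = -74.05029940°.

lat 45.5805°, lon -74.0503°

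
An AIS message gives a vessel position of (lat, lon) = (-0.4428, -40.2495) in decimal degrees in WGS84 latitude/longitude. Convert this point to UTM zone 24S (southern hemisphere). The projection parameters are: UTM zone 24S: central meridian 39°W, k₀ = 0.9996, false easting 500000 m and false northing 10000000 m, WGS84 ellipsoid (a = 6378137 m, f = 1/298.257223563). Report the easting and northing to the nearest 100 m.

Zone 24 central meridian λ₀ = 6×24 − 183 = -39°; Δλ = -1.2495°.
Transverse Mercator on WGS84 with k₀ = 0.9996 gives E = 360954.963 m, N = 9951045.567 m.

E 361000 m, N 9951000 m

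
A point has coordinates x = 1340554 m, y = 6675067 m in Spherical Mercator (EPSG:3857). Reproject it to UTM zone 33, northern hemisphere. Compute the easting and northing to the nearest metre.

Web Mercator inverse (R = 6378137 m) → φ = 51.30300033°, λ = 12.04240147°.
UTM 33N forward: E = 293841.055 m, N = 5687674.999 m.

E 293841 m, N 5687675 m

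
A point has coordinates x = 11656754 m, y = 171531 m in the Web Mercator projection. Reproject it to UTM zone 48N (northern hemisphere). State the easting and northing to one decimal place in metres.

Web Mercator inverse (R = 6378137 m) → φ = 1.54070348°, λ = 104.71440281°.
UTM 48N forward: E = 468231.464 m, N = 170296.567 m.

E 468231.5 m, N 170296.6 m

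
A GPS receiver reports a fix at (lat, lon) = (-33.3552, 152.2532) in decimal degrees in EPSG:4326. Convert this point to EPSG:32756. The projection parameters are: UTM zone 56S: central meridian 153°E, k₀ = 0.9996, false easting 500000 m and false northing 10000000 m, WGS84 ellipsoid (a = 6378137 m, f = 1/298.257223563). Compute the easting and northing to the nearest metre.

E 430517 m, N 6309085 m

Zone 56 central meridian λ₀ = 6×56 − 183 = 153°; Δλ = -0.7468°.
Transverse Mercator on WGS84 with k₀ = 0.9996 gives E = 430517.148 m, N = 6309085.443 m.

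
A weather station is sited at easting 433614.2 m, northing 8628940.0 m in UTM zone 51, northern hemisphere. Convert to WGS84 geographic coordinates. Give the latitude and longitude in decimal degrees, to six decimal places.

Zone 51N: λ₀ = 123°, k₀ = 0.9996, false easting 500000 m.
Meridian distance M = (N − FN)/k₀ = 8632393.0 m.
Inverse transverse Mercator on WGS84 gives φ = 77.72209958°, λ = 120.20250216°.

lat 77.722100°, lon 120.202502°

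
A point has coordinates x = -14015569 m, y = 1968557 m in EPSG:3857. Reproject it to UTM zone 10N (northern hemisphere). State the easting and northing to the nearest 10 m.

E 191460 m, N 1927210 m

Web Mercator inverse (R = 6378137 m) → φ = 17.40959593°, λ = -125.90399848°.
UTM 10N forward: E = 191459.122 m, N = 1927208.409 m.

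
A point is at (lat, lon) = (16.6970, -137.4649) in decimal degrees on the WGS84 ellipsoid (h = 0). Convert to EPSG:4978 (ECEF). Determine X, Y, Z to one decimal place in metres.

X -4502903.8 m, Y -4131228.7 m, Z 1820740.5 m

WGS84: a = 6378137 m, e² = 0.006694380; N(φ) = a/√(1−e²sin²φ) = 6379900.018 m.
X = (N+h)·cosφ·cosλ = -4502903.793 m; Y = (N+h)·cosφ·sinλ = -4131228.728 m; Z = (N(1−e²)+h)·sinφ = 1820740.547 m.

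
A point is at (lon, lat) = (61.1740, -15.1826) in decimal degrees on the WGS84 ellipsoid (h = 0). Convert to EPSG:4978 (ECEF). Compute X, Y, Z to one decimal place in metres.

WGS84: a = 6378137 m, e² = 0.006694380; N(φ) = a/√(1−e²sin²φ) = 6379601.812 m.
X = (N+h)·cosφ·cosλ = 2968571.033 m; Y = (N+h)·cosφ·sinλ = 5394011.173 m; Z = (N(1−e²)+h)·sinφ = -1659607.933 m.

X 2968571.0 m, Y 5394011.2 m, Z -1659607.9 m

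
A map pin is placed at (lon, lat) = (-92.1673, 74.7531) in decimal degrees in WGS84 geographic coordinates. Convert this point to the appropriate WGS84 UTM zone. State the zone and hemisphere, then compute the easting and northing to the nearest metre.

Longitude -92.1673° lies in the 6° band [-96°, -90°), giving zone 15; latitude is north of the equator, so 15N.
Zone 15 central meridian λ₀ = 6×15 − 183 = -93°; Δλ = +0.8327°.
Transverse Mercator on WGS84 with k₀ = 0.9996 gives E = 524442.820 m, N = 8296230.928 m.

Zone 15N: E 524443 m, N 8296231 m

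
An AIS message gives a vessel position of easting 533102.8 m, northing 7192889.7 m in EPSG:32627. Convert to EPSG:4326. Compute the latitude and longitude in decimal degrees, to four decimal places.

Zone 27N: λ₀ = -21°, k₀ = 0.9996, false easting 500000 m.
Meridian distance M = (N − FN)/k₀ = 7195768.0 m.
Inverse transverse Mercator on WGS84 gives φ = 64.85869962°, λ = -20.30170033°.

lat 64.8587°, lon -20.3017°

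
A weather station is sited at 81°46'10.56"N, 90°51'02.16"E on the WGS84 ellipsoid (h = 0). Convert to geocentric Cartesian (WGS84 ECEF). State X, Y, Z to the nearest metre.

X -13599 m, Y 915964 m, Z 6290846 m

WGS84: a = 6378137 m, e² = 0.006694380; N(φ) = a/√(1−e²sin²φ) = 6399151.738 m.
X = (N+h)·cosφ·cosλ = -13599.186 m; Y = (N+h)·cosφ·sinλ = 915963.663 m; Z = (N(1−e²)+h)·sinφ = 6290845.998 m.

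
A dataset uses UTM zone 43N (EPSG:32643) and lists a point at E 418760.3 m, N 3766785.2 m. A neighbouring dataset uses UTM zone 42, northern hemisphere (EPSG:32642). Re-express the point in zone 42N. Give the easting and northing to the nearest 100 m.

E 972800 m, N 3778300 m

UTM 43N → geographic: φ = 34.03860042°, λ = 74.11990053°.
UTM 42N (λ₀ = 69°) forward: E = 972834.201 m, N = 3778280.134 m.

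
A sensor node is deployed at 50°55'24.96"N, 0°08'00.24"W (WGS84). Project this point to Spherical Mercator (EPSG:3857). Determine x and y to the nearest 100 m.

x -14900 m, y 6607800 m

Web Mercator is spherical with R = a = 6378137 m.
x = R·λ = 6378137 × -0.002328269 = -14850.020 m.
y = R·ln tan(π/4 + φ/2) = 6378137 × 1.036006370 = 6607790.558 m.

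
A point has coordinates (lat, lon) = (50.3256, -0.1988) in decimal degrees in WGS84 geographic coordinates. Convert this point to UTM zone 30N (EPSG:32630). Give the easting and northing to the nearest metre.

Zone 30 central meridian λ₀ = 6×30 − 183 = -3°; Δλ = +2.8012°.
Transverse Mercator on WGS84 with k₀ = 0.9996 gives E = 699380.097 m, N = 5578586.121 m.

E 699380 m, N 5578586 m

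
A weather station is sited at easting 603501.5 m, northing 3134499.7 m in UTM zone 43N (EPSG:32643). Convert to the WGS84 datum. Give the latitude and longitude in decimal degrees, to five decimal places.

Zone 43N: λ₀ = 75°, k₀ = 0.9996, false easting 500000 m.
Meridian distance M = (N − FN)/k₀ = 3135754.0 m.
Inverse transverse Mercator on WGS84 gives φ = 28.33259978°, λ = 76.05590018°.

lat 28.33260°, lon 76.05590°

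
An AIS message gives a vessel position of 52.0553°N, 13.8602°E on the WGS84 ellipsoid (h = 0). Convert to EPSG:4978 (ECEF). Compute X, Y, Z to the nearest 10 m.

X 3815680 m, Y 941470 m, Z 5006590 m

WGS84: a = 6378137 m, e² = 0.006694380; N(φ) = a/√(1−e²sin²φ) = 6391455.382 m.
X = (N+h)·cosφ·cosλ = 3815677.379 m; Y = (N+h)·cosφ·sinλ = 941472.314 m; Z = (N(1−e²)+h)·sinφ = 5006589.240 m.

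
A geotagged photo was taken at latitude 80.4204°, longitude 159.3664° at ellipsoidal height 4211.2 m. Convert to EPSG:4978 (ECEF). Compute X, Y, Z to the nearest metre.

X -997251 m, Y 375510 m, Z 6271677 m

WGS84: a = 6378137 m, e² = 0.006694380; N(φ) = a/√(1−e²sin²φ) = 6398996.470 m.
X = (N+h)·cosφ·cosλ = -997251.492 m; Y = (N+h)·cosφ·sinλ = 375509.783 m; Z = (N(1−e²)+h)·sinφ = 6271677.231 m.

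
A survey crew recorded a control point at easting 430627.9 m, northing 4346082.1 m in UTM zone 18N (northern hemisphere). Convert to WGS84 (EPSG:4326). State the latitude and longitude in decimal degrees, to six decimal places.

lat 39.261300°, lon -75.804100°

Zone 18N: λ₀ = -75°, k₀ = 0.9996, false easting 500000 m.
Meridian distance M = (N − FN)/k₀ = 4347821.2 m.
Inverse transverse Mercator on WGS84 gives φ = 39.26130038°, λ = -75.80410044°.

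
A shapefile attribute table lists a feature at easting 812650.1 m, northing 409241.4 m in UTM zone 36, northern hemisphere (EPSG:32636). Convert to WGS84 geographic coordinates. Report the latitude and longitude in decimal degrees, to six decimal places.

Zone 36N: λ₀ = 33°, k₀ = 0.9996, false easting 500000 m.
Meridian distance M = (N − FN)/k₀ = 409405.2 m.
Inverse transverse Mercator on WGS84 gives φ = 3.69800028°, λ = 35.81440009°.

lat 3.698000°, lon 35.814400°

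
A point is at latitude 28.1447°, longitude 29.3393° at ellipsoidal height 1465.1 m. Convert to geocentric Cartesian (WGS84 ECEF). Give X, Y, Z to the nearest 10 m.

X 4907390 m, Y 2758330 m, Z 2991350 m

WGS84: a = 6378137 m, e² = 0.006694380; N(φ) = a/√(1−e²sin²φ) = 6382892.447 m.
X = (N+h)·cosφ·cosλ = 4907393.120 m; Y = (N+h)·cosφ·sinλ = 2758328.362 m; Z = (N(1−e²)+h)·sinφ = 2991345.565 m.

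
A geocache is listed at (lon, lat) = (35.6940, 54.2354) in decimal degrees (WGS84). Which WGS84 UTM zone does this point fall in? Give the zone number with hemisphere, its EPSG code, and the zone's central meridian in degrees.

Zone 36N (EPSG:32636), central meridian 33°

UTM zone = ⌊(λ + 180)/6⌋ + 1; 35.6940° ∈ [30°, 36°) → zone 36.
Hemisphere: N (φ ≥ 0).
Central meridian λ₀ = 6×36 − 183 = 33°.
EPSG code: 32636.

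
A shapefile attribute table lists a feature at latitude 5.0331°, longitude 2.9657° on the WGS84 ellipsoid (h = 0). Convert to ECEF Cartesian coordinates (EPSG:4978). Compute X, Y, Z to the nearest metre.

X 6345198 m, Y 328729 m, Z 555830 m

WGS84: a = 6378137 m, e² = 0.006694380; N(φ) = a/√(1−e²sin²φ) = 6378301.323 m.
X = (N+h)·cosφ·cosλ = 6345198.146 m; Y = (N+h)·cosφ·sinλ = 328728.890 m; Z = (N(1−e²)+h)·sinφ = 555830.229 m.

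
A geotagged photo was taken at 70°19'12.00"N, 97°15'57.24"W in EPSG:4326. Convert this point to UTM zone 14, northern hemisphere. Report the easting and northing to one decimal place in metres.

Zone 14 central meridian λ₀ = 6×14 − 183 = -99°; Δλ = +1.7341°.
Transverse Mercator on WGS84 with k₀ = 0.9996 gives E = 565169.140 m, N = 7802488.026 m.

E 565169.1 m, N 7802488.0 m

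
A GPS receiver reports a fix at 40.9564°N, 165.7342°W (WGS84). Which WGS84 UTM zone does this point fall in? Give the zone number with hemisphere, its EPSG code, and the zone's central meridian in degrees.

Zone 3N (EPSG:32603), central meridian -165°

UTM zone = ⌊(λ + 180)/6⌋ + 1; -165.7342° ∈ [-168°, -162°) → zone 3.
Hemisphere: N (φ ≥ 0).
Central meridian λ₀ = 6×3 − 183 = -165°.
EPSG code: 32603.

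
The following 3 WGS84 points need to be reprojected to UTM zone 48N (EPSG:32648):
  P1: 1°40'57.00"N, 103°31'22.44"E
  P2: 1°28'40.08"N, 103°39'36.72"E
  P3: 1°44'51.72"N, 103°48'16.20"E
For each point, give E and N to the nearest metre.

P1: E 335688 m, N 186030 m; P2: E 350949 m, N 163387 m; P3: E 367023 m, N 193216 m

UTM zone 48N: λ₀ = 105°, k₀ = 0.9996.
P1 (1.6825°, 103.5229°) → (335687.847, 186029.536) m.
P2 (1.4778°, 103.6602°) → (350949.402, 163386.615) m.
P3 (1.7477°, 103.8045°) → (367022.555, 193216.279) m.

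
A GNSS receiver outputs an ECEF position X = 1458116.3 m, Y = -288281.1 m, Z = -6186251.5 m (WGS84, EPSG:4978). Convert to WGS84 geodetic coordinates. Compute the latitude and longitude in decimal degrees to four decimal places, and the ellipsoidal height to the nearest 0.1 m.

lat -76.5770°, lon -11.1836°, h 4390.5 m

λ = atan2(Y, X) = -11.18359996°; p = √(X²+Y²) = 1486340.9 m.
Bowring's method on WGS84 (a = 6378137 m, b = 6356752.314 m) gives φ = -76.57699962°, h = 4390.477 m.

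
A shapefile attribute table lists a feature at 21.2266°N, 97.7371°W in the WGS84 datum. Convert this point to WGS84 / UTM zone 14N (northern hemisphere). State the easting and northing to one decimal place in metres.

E 631060.5 m, N 2347749.4 m

Zone 14 central meridian λ₀ = 6×14 − 183 = -99°; Δλ = +1.2629°.
Transverse Mercator on WGS84 with k₀ = 0.9996 gives E = 631060.463 m, N = 2347749.431 m.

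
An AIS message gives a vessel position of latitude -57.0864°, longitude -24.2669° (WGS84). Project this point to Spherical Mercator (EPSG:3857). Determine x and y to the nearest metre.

x -2701379 m, y -7777799 m

Web Mercator is spherical with R = a = 6378137 m.
x = R·λ = 6378137 × -0.423537304 = -2701378.951 m.
y = R·ln tan(π/4 + φ/2) = 6378137 × -1.219446780 = -7777798.624 m.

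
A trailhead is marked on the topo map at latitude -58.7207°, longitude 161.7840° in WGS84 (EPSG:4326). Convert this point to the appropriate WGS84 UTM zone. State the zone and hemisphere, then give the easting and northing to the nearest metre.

Longitude 161.7840° lies in the 6° band [156°, 162°), giving zone 57; latitude is south of the equator, so 57S.
Zone 57 central meridian λ₀ = 6×57 − 183 = 159°; Δλ = +2.7840°.
Transverse Mercator on WGS84 with k₀ = 0.9996 gives E = 661211.386 m, N = 3487699.171 m.

Zone 57S: E 661211 m, N 3487699 m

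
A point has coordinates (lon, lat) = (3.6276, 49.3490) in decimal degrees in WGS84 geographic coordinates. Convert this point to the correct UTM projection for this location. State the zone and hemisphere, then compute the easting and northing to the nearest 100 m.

Longitude 3.6276° lies in the 6° band [0°, 6°), giving zone 31; latitude is north of the equator, so 31N.
Zone 31 central meridian λ₀ = 6×31 − 183 = 3°; Δλ = +0.6276°.
Transverse Mercator on WGS84 with k₀ = 0.9996 gives E = 545582.528 m, N = 5466443.043 m.

Zone 31N: E 545600 m, N 5466400 m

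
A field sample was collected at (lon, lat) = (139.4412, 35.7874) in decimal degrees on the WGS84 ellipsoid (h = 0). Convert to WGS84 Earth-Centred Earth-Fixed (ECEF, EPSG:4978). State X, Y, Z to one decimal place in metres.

X -3935318.4 m, Y 3368070.2 m, Z 3709081.7 m

WGS84: a = 6378137 m, e² = 0.006694380; N(φ) = a/√(1−e²sin²φ) = 6385450.153 m.
X = (N+h)·cosφ·cosλ = -3935318.359 m; Y = (N+h)·cosφ·sinλ = 3368070.164 m; Z = (N(1−e²)+h)·sinφ = 3709081.717 m.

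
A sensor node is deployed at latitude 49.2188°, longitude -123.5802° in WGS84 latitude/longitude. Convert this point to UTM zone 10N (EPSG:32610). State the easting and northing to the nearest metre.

Zone 10 central meridian λ₀ = 6×10 − 183 = -123°; Δλ = -0.5802°.
Transverse Mercator on WGS84 with k₀ = 0.9996 gives E = 457749.012 m, N = 5451941.191 m.

E 457749 m, N 5451941 m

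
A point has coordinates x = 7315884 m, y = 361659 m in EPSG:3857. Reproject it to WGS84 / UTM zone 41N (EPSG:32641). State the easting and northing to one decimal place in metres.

Web Mercator inverse (R = 6378137 m) → φ = 3.24709852°, λ = 65.71970414°.
UTM 41N forward: E = 802265.918 m, N = 359312.385 m.

E 802265.9 m, N 359312.4 m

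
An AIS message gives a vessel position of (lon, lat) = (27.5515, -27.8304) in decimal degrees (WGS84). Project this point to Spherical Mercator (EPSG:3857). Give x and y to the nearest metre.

Web Mercator is spherical with R = a = 6378137 m.
x = R·λ = 6378137 × 0.480864389 = 3067018.951 m.
y = R·ln tan(π/4 + φ/2) = 6378137 × -0.506042421 = -3227607.888 m.

x 3067019 m, y -3227608 m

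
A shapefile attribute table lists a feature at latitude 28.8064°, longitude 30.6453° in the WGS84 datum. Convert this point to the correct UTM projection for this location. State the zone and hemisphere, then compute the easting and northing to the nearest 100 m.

Zone 36N: E 270200 m, N 3188800 m

Longitude 30.6453° lies in the 6° band [30°, 36°), giving zone 36; latitude is north of the equator, so 36N.
Zone 36 central meridian λ₀ = 6×36 − 183 = 33°; Δλ = -2.3547°.
Transverse Mercator on WGS84 with k₀ = 0.9996 gives E = 270191.425 m, N = 3188812.950 m.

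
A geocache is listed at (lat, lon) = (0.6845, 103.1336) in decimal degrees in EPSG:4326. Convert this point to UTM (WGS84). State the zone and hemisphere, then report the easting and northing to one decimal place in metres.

Longitude 103.1336° lies in the 6° band [102°, 108°), giving zone 48; latitude is north of the equator, so 48N.
Zone 48 central meridian λ₀ = 6×48 − 183 = 105°; Δλ = -1.8664°.
Transverse Mercator on WGS84 with k₀ = 0.9996 gives E = 292294.157 m, N = 75698.278 m.

Zone 48N: E 292294.2 m, N 75698.3 m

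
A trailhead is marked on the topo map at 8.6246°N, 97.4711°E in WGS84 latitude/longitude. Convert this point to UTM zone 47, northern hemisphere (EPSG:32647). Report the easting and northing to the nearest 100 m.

E 331800 m, N 953700 m

Zone 47 central meridian λ₀ = 6×47 − 183 = 99°; Δλ = -1.5289°.
Transverse Mercator on WGS84 with k₀ = 0.9996 gives E = 331763.645 m, N = 953686.081 m.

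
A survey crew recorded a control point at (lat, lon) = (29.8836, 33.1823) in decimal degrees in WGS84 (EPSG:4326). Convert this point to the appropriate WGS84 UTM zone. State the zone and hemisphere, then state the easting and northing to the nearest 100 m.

Longitude 33.1823° lies in the 6° band [30°, 36°), giving zone 36; latitude is north of the equator, so 36N.
Zone 36 central meridian λ₀ = 6×36 − 183 = 33°; Δλ = +0.1823°.
Transverse Mercator on WGS84 with k₀ = 0.9996 gives E = 517602.911 m, N = 3305901.356 m.

Zone 36N: E 517600 m, N 3305900 m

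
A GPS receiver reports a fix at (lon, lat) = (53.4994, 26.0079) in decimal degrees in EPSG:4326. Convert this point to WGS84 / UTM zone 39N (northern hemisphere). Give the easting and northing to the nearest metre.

E 750167 m, N 2878952 m

Zone 39 central meridian λ₀ = 6×39 − 183 = 51°; Δλ = +2.4994°.
Transverse Mercator on WGS84 with k₀ = 0.9996 gives E = 750166.564 m, N = 2878952.358 m.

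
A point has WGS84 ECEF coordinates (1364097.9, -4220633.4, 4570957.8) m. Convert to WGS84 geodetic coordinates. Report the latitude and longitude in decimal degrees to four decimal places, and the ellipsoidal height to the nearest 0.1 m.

lat 46.0533°, lon -72.0893°, h 2217.9 m

λ = atan2(Y, X) = -72.08930035°; p = √(X²+Y²) = 4435595.7 m.
Bowring's method on WGS84 (a = 6378137 m, b = 6356752.314 m) gives φ = 46.05329986°, h = 2217.855 m.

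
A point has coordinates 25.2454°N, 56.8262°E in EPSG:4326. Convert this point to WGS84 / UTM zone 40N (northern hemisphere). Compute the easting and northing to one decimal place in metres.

E 482496.9 m, N 2792132.3 m

Zone 40 central meridian λ₀ = 6×40 − 183 = 57°; Δλ = -0.1738°.
Transverse Mercator on WGS84 with k₀ = 0.9996 gives E = 482496.870 m, N = 2792132.312 m.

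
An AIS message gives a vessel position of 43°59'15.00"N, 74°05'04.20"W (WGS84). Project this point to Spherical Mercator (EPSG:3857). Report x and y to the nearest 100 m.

Web Mercator is spherical with R = a = 6378137 m.
x = R·λ = 6378137 × -1.293018450 = -8247048.816 m.
y = R·ln tan(π/4 + φ/2) = 6378137 × 0.856599346 = 5463507.983 m.

x -8247000 m, y 5463500 m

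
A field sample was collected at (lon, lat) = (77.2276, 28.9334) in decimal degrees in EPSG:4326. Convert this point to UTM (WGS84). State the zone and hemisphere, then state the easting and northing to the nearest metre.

Zone 43N: E 717136 m, N 3202650 m

Longitude 77.2276° lies in the 6° band [72°, 78°), giving zone 43; latitude is north of the equator, so 43N.
Zone 43 central meridian λ₀ = 6×43 − 183 = 75°; Δλ = +2.2276°.
Transverse Mercator on WGS84 with k₀ = 0.9996 gives E = 717136.331 m, N = 3202649.699 m.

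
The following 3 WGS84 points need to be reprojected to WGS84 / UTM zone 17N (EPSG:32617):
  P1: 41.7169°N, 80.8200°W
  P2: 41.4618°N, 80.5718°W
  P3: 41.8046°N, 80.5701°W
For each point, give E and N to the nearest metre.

P1: E 514973 m, N 4618360 m; P2: E 535760 m, N 4590112 m; P3: E 535712 m, N 4628171 m

UTM zone 17N: λ₀ = -81°, k₀ = 0.9996.
P1 (41.7169°, -80.8200°) → (514973.066, 4618360.385) m.
P2 (41.4618°, -80.5718°) → (535759.793, 4590111.782) m.
P3 (41.8046°, -80.5701°) → (535712.047, 4628170.866) m.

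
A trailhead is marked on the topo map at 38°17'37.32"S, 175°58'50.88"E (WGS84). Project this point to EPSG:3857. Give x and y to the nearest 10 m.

x 19590090 m, y -4621000 m

Web Mercator is spherical with R = a = 6378137 m.
x = R·λ = 6378137 × 3.071444380 = 19590093.045 m.
y = R·ln tan(π/4 + φ/2) = 6378137 × -0.724506115 = -4620999.259 m.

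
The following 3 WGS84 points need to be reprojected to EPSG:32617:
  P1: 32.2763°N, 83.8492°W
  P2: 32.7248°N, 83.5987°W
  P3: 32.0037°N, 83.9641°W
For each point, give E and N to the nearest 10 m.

P1: E 231640 m, N 3574630 m; P2: E 256450 m, N 3623770 m; P3: E 219980 m, N 3544690 m

UTM zone 17N: λ₀ = -81°, k₀ = 0.9996.
P1 (32.2763°, -83.8492°) → (231640.123, 3574627.062) m.
P2 (32.7248°, -83.5987°) → (256454.475, 3623765.985) m.
P3 (32.0037°, -83.9641°) → (219981.009, 3544686.604) m.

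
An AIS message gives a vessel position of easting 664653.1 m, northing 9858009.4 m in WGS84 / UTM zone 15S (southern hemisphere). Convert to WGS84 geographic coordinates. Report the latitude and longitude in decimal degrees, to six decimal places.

lat -1.284200°, lon -91.520100°

Zone 15S: λ₀ = -93°, k₀ = 0.9996, false easting 500000 m, false northing 10000000 m.
Meridian distance M = (N − FN)/k₀ = -142047.4 m.
Inverse transverse Mercator on WGS84 gives φ = -1.28420010°, λ = -91.52010042°.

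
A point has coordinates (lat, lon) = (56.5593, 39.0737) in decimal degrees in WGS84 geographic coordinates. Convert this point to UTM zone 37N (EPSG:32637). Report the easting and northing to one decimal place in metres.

Zone 37 central meridian λ₀ = 6×37 − 183 = 39°; Δλ = +0.0737°.
Transverse Mercator on WGS84 with k₀ = 0.9996 gives E = 504529.905 m, N = 6268333.428 m.

E 504529.9 m, N 6268333.4 m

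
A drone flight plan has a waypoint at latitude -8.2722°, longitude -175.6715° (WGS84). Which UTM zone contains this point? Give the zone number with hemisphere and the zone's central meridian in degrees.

Zone 1S, central meridian -177°

UTM zone = ⌊(λ + 180)/6⌋ + 1; -175.6715° ∈ [-180°, -174°) → zone 1.
Hemisphere: S (φ < 0).
Central meridian λ₀ = 6×1 − 183 = -177°.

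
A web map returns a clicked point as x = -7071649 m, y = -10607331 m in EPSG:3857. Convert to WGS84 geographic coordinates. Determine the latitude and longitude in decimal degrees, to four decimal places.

lat -68.5333°, lon -63.5257°

R = 6378137 m. λ = x/R = -63.52570381°.
φ = 2·arctan(exp(y/R)) − 90° = 2·arctan(0.18955) − 90° = -68.53329969°.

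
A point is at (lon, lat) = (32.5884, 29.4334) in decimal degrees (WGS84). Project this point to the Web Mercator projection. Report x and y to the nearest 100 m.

Web Mercator is spherical with R = a = 6378137 m.
x = R·λ = 6378137 × 0.568774878 = 3627724.094 m.
y = R·ln tan(π/4 + φ/2) = 6378137 × 0.537919559 = 3430924.642 m.

x 3627700 m, y 3430900 m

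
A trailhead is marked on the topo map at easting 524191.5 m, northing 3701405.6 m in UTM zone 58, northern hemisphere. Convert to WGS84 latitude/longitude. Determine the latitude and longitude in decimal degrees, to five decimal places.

lat 33.45180°, lon 165.26030°

Zone 58N: λ₀ = 165°, k₀ = 0.9996, false easting 500000 m.
Meridian distance M = (N − FN)/k₀ = 3702886.8 m.
Inverse transverse Mercator on WGS84 gives φ = 33.45179958°, λ = 165.26030014°.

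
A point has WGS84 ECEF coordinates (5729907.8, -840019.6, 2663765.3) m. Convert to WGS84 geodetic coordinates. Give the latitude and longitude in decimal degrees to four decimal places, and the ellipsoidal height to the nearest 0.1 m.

λ = atan2(Y, X) = -8.34030024°; p = √(X²+Y²) = 5791155.0 m.
Bowring's method on WGS84 (a = 6378137 m, b = 6356752.314 m) gives φ = 24.84750047°, h = 24.396 m.

lat 24.8475°, lon -8.3403°, h 24.4 m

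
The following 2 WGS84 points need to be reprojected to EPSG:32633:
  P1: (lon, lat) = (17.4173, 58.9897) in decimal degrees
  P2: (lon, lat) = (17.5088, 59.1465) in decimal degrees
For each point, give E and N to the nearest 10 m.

UTM zone 33N: λ₀ = 15°, k₀ = 0.9996.
P1 (58.9897°, 17.4173°) → (638901.617, 6541417.010) m.
P2 (59.1465°, 17.5088°) → (643501.885, 6559062.851) m.

P1: E 638900 m, N 6541420 m; P2: E 643500 m, N 6559060 m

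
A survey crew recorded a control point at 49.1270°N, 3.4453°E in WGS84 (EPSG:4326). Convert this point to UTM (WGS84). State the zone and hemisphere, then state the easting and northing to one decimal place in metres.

Zone 31N: E 532487.4 m, N 5441669.4 m

Longitude 3.4453° lies in the 6° band [0°, 6°), giving zone 31; latitude is north of the equator, so 31N.
Zone 31 central meridian λ₀ = 6×31 − 183 = 3°; Δλ = +0.4453°.
Transverse Mercator on WGS84 with k₀ = 0.9996 gives E = 532487.429 m, N = 5441669.387 m.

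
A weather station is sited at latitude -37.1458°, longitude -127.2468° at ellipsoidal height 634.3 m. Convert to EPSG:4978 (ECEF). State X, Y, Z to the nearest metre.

WGS84: a = 6378137 m, e² = 0.006694380; N(φ) = a/√(1−e²sin²φ) = 6385935.689 m.
X = (N+h)·cosφ·cosλ = -3081170.701 m; Y = (N+h)·cosφ·sinλ = -4052414.888 m; Z = (N(1−e²)+h)·sinφ = -3830686.289 m.

X -3081171 m, Y -4052415 m, Z -3830686 m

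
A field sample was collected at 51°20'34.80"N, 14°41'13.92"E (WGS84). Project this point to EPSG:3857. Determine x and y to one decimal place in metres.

x 1634971.6 m, y 6682192.2 m

Web Mercator is spherical with R = a = 6378137 m.
x = R·λ = 6378137 × 0.256339998 = 1634971.625 m.
y = R·ln tan(π/4 + φ/2) = 6378137 × 1.047671475 = 6682192.196 m.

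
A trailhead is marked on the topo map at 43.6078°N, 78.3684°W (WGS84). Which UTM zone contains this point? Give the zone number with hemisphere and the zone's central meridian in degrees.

Zone 17N, central meridian -81°

UTM zone = ⌊(λ + 180)/6⌋ + 1; -78.3684° ∈ [-84°, -78°) → zone 17.
Hemisphere: N (φ ≥ 0).
Central meridian λ₀ = 6×17 − 183 = -81°.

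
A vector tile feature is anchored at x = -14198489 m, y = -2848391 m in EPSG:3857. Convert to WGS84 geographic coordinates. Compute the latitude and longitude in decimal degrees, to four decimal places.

lat -24.7771°, lon -127.5472°

R = 6378137 m. λ = x/R = -127.54719680°.
φ = 2·arctan(exp(y/R)) − 90° = 2·arctan(0.63981) − 90° = -24.77709905°.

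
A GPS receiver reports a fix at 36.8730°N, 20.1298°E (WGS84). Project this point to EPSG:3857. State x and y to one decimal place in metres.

x 2240839.1 m, y 4421419.4 m

Web Mercator is spherical with R = a = 6378137 m.
x = R·λ = 6378137 × 0.351331288 = 2240839.086 m.
y = R·ln tan(π/4 + φ/2) = 6378137 × 0.693214865 = 4421419.378 m.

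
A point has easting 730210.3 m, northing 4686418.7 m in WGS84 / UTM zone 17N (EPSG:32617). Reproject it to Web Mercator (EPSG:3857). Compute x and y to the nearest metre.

x -8706008 m, y 5205423 m

Unproject from UTM 17N (λ₀ = -81°) → φ = 42.29600036°, λ = -78.20740008°.
Web Mercator (R = 6378137 m): x = -8706007.954 m, y = 5205422.508 m.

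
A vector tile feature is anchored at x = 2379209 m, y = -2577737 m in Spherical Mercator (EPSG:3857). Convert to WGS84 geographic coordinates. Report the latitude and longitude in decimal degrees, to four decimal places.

lat -22.5504°, lon 21.3728°

R = 6378137 m. λ = x/R = 21.37279809°.
φ = 2·arctan(exp(y/R)) − 90° = 2·arctan(0.66754) − 90° = -22.55040068°.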